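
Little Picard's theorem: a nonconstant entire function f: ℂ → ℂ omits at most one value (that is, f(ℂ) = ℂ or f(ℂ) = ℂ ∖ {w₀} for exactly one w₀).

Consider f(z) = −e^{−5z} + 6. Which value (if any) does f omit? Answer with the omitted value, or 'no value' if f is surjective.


Little Picard bounds the complement of f(ℂ) to at most one point.
e^{−5z} is never zero on ℂ, so -1·e^{−5z} takes every value in ℂ ∖ {0}. Adding 6 shifts the range to ℂ ∖ {6}. Thus f omits exactly the value 6.

Omitted value: 6.


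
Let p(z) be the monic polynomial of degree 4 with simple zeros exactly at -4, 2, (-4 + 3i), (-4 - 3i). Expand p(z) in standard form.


The polynomial is p(z) = ∏_{α ∈ S} (z − α), where S = {-4, 2, (-4 + 3i), (-4 - 3i)}.
Expanding the product yields: p(z) = z^4 + 10·z^3 + 33·z^2 -14·z -200.
Note conjugate pairs combine to real quadratics: (z − (-4+3i))(z − (-4−3i)) = z² + 8z + 25.
The resulting polynomial has degree 4 and real coefficients as required.

p(z) = z^4 + 10·z^3 + 33·z^2 -14·z -200.


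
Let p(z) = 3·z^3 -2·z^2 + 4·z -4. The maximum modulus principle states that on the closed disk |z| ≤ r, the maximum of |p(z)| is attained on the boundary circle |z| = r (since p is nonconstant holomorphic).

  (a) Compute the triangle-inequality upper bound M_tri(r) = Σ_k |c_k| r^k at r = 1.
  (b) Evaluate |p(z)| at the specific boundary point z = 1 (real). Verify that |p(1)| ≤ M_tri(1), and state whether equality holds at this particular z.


Coefficients: c_0 = -4, c_1 = 4, c_2 = -2, c_3 = 3. Radius r = 1.
Part (a). Triangle bound: M_tri(r) = Σ_k |c_k| r^k
  = |-4|·1^0 + |4|·1^1 + |-2|·1^2 + |3|·1^3
  = 4 + 4 + 2 + 3 = 13.
This bounds M(r) := max_{|z|=r} |p(z)| from above; equality holds iff all terms c_k z^k can be made to align in phase at a single z on |z|=r.
Part (b). At z = 1 (real, on the circle |z| = r):
  p(1) = (-4)·1^0 + (4)·1^1 + (-2)·1^2 + (3)·1^3 = 1.
  |p(1)| = 1.
Check: |p(1)| = 1 ≤ 13 = M_tri(1). ✓ Equality does not hold at z = 1 (the coefficients have mixed signs, so the terms do not all align in phase there).

M_tri(1) = 13; |p(1)| = 1; equality at z=1: no.


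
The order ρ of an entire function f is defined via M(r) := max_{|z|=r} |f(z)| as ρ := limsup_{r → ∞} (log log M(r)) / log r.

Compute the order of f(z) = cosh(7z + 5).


cosh(w) is a linear combination of e^{iw} and e^{−iw} (or e^w, e^{−w} in the hyperbolic case), so |cosh(w)| ≤ e^{|w|}. With w = 7z + 5, |w| ≤ 7|z| + 5 = 7r + 5 on |z| = r, giving M(r) ≤ e^{7r + 5}, so ρ ≤ 1. On a suitable ray (z = it for sin/cos; z = t for sinh/cosh, t real → ∞), |cosh(7z + 5)| grows like e^{7|t|}/2, so ρ ≥ 1. Hence ρ = 1.
Therefore ρ = 1.

Order ρ = 1.


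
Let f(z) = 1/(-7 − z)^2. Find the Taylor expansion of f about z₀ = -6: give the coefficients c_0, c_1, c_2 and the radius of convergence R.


Let w = z − z₀, so z = z₀ + w.
Then -7 − z = -7 − (z₀ + w) = (-7 − z₀) − w = -1 − w.
f(z) = 1/(-1 − w)^2 = (1/(-1)^2) · (1 − w/(-1))^{−2}.
By the binomial series (1−u)^{−2} = Σ_{n≥0} C(n+1, 1) u^n for |u|<1, with u = w/(-1):
  c_n = C(n+1, 1) / (-1)^(n+2).
  c_0 = 1/(-1)^2 = 1.
  c_1 = 2/(-1)^3 = -2.
  c_2 = 3/(-1)^4 = 3.
The series is valid for |w/d| < 1, i.e. |z − z₀| < |d|.
Radius of convergence: R = |-7 − z₀| = |-1| = 1 (distance from z₀ to the singularity z = -7).

c_0 = 1, c_1 = -2, c_2 = 3; R = 1.


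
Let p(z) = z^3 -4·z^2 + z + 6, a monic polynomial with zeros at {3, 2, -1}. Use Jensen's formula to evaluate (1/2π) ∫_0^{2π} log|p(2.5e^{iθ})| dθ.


Zeros: -1, 2, 3; r = 2.5.
Inside |z| < r: -1, 2. Outside (|z| ≥ r): 3.
p(0) = 6, so log|p(0)| = log(6) = 1.7918.
Apply Jensen: I(r) = log|p(0)| + Σ_k log(r/|z_k|), summed over zeros inside |z| < r.
  log(r/|z_k|) for z_k = 2: log(2.5/2) = 0.2231
  log(r/|z_k|) for z_k = -1: log(2.5/1) = 0.9163
  Outside zeros (3) contribute nothing to the Jensen sum.
Sum over inside zeros: 1.1394.
I(r) = log|p(0)| + (inside sum) = 1.7918 + 1.1394 = 2.9312.
Note: since some zeros are outside |z| ≤ r, the simplified n·log(r) form does NOT apply — only the inside zeros contribute.

I(r) ≈ 2.9312.


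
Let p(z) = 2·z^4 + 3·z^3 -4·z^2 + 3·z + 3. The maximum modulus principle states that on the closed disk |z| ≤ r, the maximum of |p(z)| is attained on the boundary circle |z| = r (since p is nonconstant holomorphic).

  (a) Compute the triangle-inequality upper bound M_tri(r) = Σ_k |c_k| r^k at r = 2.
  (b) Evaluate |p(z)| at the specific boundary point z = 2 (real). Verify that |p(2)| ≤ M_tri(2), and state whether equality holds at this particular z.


Coefficients: c_0 = 3, c_1 = 3, c_2 = -4, c_3 = 3, c_4 = 2. Radius r = 2.
Part (a). Triangle bound: M_tri(r) = Σ_k |c_k| r^k
  = |3|·2^0 + |3|·2^1 + |-4|·2^2 + |3|·2^3 + |2|·2^4
  = 3 + 6 + 16 + 24 + 32 = 81.
This bounds M(r) := max_{|z|=r} |p(z)| from above; equality holds iff all terms c_k z^k can be made to align in phase at a single z on |z|=r.
Part (b). At z = 2 (real, on the circle |z| = r):
  p(2) = (3)·2^0 + (3)·2^1 + (-4)·2^2 + (3)·2^3 + (2)·2^4 = 49.
  |p(2)| = 49.
Check: |p(2)| = 49 ≤ 81 = M_tri(2). ✓ Equality does not hold at z = 2 (the coefficients have mixed signs, so the terms do not all align in phase there).

M_tri(2) = 81; |p(2)| = 49; equality at z=2: no.


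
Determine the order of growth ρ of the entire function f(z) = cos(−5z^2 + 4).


Write cos(w) = (e^{iw} ± e^{−iw})/(2 or 2i), so |cos(w)| ≤ e^{|w|}. With w = −5z^2 + 4, |w| ≤ 5r^2 + 4 on |z|=r, giving M(r) ≤ e^{5r^2 + 4} and ρ ≤ 2. For the lower bound, choose z on |z|=r with -5z^2 purely imaginary of modulus 5r^2; then |cos(−5z^2 + 4)| grows like e^{5r^2}/2, so ρ ≥ 2. Hence ρ = 2.
Therefore ρ = 2.

Order ρ = 2.


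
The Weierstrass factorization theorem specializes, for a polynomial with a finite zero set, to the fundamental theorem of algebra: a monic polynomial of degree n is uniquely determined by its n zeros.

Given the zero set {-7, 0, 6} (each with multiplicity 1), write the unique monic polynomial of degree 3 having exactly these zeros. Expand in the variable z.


The polynomial is p(z) = ∏_{α ∈ S} (z − α), where S = {-7, 0, 6}.
Expanding the product yields: p(z) = z^3 + z^2 -42·z.
The resulting polynomial has degree 3 and real coefficients as required.

p(z) = z^3 + z^2 -42·z.


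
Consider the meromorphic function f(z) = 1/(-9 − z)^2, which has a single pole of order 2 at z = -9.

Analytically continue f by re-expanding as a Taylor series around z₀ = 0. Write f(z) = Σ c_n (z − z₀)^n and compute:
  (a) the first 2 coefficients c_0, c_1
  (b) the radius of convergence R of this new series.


Let w = z − z₀, so z = z₀ + w.
Then -9 − z = -9 − (z₀ + w) = (-9 − z₀) − w = -9 − w.
f(z) = 1/(-9 − w)^2 = (1/(-9)^2) · (1 − w/(-9))^{−2}.
By the binomial series (1−u)^{−2} = Σ_{n≥0} C(n+1, 1) u^n for |u|<1, with u = w/(-9):
  c_n = C(n+1, 1) / (-9)^(n+2).
  c_0 = 1/(-9)^2 = 1/81.
  c_1 = 2/(-9)^3 = -2/729.
The series is valid for |w/d| < 1, i.e. |z − z₀| < |d|.
Radius of convergence: R = |-9 − z₀| = |-9| = 9 (distance from z₀ to the singularity z = -9).

c_0 = 1/81, c_1 = -2/729; R = 9.


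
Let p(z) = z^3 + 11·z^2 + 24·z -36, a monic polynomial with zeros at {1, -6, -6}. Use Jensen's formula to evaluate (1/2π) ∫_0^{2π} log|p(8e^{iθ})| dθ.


Zeros: -6, -6, 1; r = 8.
Inside |z| < r: -6, -6, 1. Outside (|z| ≥ r): ∅.
p(0) = -36, so log|p(0)| = log(36) = 3.5835.
Apply Jensen: I(r) = log|p(0)| + Σ_k log(r/|z_k|), summed over zeros inside |z| < r.
  log(r/|z_k|) for z_k = 1: log(8/1) = 2.0794
  log(r/|z_k|) for z_k = -6: log(8/6) = 0.2877
  log(r/|z_k|) for z_k = -6: log(8/6) = 0.2877
Sum over inside zeros: 2.6548.
I(r) = log|p(0)| + (inside sum) = 3.5835 + 2.6548 = 6.2383.
Closed form (all zeros inside, monic): I(r) = n·log(r) = 3·log(8) = 6.2383. ✓

I(r) ≈ 6.2383.


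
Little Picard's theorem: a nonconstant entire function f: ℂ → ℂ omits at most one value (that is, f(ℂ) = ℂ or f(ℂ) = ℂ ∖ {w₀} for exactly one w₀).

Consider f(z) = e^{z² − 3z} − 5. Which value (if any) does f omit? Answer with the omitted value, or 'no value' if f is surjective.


Little Picard bounds the complement of f(ℂ) to at most one point.
The exponent g(z) = z² − 3z is a nonconstant polynomial, hence surjective onto ℂ. So e^{g(z)} takes every value in {e^w : w ∈ ℂ} = ℂ ∖ {0}. Adding -5 shifts the range to ℂ ∖ {-5}. f omits exactly -5.

Omitted value: -5.


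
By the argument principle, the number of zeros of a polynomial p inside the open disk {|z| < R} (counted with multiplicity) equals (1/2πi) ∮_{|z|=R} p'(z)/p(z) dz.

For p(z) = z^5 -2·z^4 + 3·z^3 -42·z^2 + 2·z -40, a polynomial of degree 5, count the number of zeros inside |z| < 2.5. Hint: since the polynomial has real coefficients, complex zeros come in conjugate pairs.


The zeros of p are: (0 + 1i), (0 - 1i), (-1 + 3i), (-1 - 3i), 4.
Their magnitudes are: 1, 1, 3.162, 3.162, 4.
Zeros with |z| < R = 2.5: (0 + 1i), (0 - 1i).
Count = 2.
By the argument principle, (1/2πi) ∮_{|z|=R} p'(z)/p(z) dz equals exactly this count.

Number of zeros inside |z| < 2.5: 2.


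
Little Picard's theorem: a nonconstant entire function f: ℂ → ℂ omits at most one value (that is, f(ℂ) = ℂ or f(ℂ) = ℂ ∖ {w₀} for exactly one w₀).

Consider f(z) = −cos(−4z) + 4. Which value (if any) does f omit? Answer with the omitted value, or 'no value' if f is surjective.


Little Picard bounds the complement of f(ℂ) to at most one point.
cos is entire and surjective onto ℂ: for every w ∈ ℂ, cos(ζ) = w has a solution ζ ∈ ℂ (e.g., via the complex inverse arccos). With ζ = −4z this gives z = ζ/(-4). Then -1·cos(−4z) takes every value in -1·ℂ = ℂ, and adding 4 is a bijection of ℂ. So f is surjective and omits no value. (Note: only on the real line is cos bounded by [−1, 1].)

Omitted value: no value.


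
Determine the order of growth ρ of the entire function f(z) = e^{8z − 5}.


|e^{8z − 5}| = e^{Re(8·z) + -5} ≤ e^{8|z|^1 + -5} = e^{8r^1 + -5} on |z| = r, so ρ ≤ 1. Choosing z on |z|=r so that 8·z is real positive (always possible by picking arg z appropriately) gives |f(z)| = e^{8r^1 + -5}, matching the bound. The additive constant -5 does not affect log log M(r) ~ 1·log r. Hence ρ = 1.
Therefore ρ = 1.

Order ρ = 1.


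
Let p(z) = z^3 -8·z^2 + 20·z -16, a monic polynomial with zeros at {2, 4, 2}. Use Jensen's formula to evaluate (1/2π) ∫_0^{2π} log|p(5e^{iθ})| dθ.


Zeros: 2, 2, 4; r = 5.
Inside |z| < r: 2, 2, 4. Outside (|z| ≥ r): ∅.
p(0) = -16, so log|p(0)| = log(16) = 2.7726.
Apply Jensen: I(r) = log|p(0)| + Σ_k log(r/|z_k|), summed over zeros inside |z| < r.
  log(r/|z_k|) for z_k = 2: log(5/2) = 0.9163
  log(r/|z_k|) for z_k = 4: log(5/4) = 0.2231
  log(r/|z_k|) for z_k = 2: log(5/2) = 0.9163
Sum over inside zeros: 2.0557.
I(r) = log|p(0)| + (inside sum) = 2.7726 + 2.0557 = 4.8283.
Closed form (all zeros inside, monic): I(r) = n·log(r) = 3·log(5) = 4.8283. ✓

I(r) ≈ 4.8283.


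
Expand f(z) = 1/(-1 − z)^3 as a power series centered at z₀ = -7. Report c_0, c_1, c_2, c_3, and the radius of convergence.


Let w = z − z₀, so z = z₀ + w.
Then -1 − z = -1 − (z₀ + w) = (-1 − z₀) − w = 6 − w.
f(z) = 1/(6 − w)^3 = (1/(6)^3) · (1 − w/(6))^{−3}.
By the binomial series (1−u)^{−3} = Σ_{n≥0} C(n+2, 2) u^n for |u|<1, with u = w/(6):
  c_n = C(n+2, 2) / (6)^(n+3).
  c_0 = 1/(6)^3 = 1/216.
  c_1 = 3/(6)^4 = 1/432.
  c_2 = 6/(6)^5 = 1/1296.
  c_3 = 10/(6)^6 = 5/23328.
The series is valid for |w/d| < 1, i.e. |z − z₀| < |d|.
Radius of convergence: R = |-1 − z₀| = |6| = 6 (distance from z₀ to the singularity z = -1).

c_0 = 1/216, c_1 = 1/432, c_2 = 1/1296, c_3 = 5/23328; R = 6.


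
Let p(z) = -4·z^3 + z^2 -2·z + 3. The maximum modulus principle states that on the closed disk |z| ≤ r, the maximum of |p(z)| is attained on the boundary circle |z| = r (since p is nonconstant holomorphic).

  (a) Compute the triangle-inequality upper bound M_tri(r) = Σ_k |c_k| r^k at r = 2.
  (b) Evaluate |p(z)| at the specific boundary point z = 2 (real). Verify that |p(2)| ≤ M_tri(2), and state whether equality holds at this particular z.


Coefficients: c_0 = 3, c_1 = -2, c_2 = 1, c_3 = -4. Radius r = 2.
Part (a). Triangle bound: M_tri(r) = Σ_k |c_k| r^k
  = |3|·2^0 + |-2|·2^1 + |1|·2^2 + |-4|·2^3
  = 3 + 4 + 4 + 32 = 43.
This bounds M(r) := max_{|z|=r} |p(z)| from above; equality holds iff all terms c_k z^k can be made to align in phase at a single z on |z|=r.
Part (b). At z = 2 (real, on the circle |z| = r):
  p(2) = (3)·2^0 + (-2)·2^1 + (1)·2^2 + (-4)·2^3 = -29.
  |p(2)| = 29.
Check: |p(2)| = 29 ≤ 43 = M_tri(2). ✓ Equality does not hold at z = 2 (the coefficients have mixed signs, so the terms do not all align in phase there).

M_tri(2) = 43; |p(2)| = 29; equality at z=2: no.


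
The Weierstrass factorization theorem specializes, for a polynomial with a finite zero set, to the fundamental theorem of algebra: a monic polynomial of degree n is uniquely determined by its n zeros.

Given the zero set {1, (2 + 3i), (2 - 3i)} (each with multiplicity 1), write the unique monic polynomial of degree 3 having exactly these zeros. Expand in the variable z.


The polynomial is p(z) = ∏_{α ∈ S} (z − α), where S = {1, (2 + 3i), (2 - 3i)}.
Expanding the product yields: p(z) = z^3 -5·z^2 + 17·z -13.
Note conjugate pairs combine to real quadratics: (z − (2+3i))(z − (2−3i)) = z² − 4z + 13.
The resulting polynomial has degree 3 and real coefficients as required.

p(z) = z^3 -5·z^2 + 17·z -13.


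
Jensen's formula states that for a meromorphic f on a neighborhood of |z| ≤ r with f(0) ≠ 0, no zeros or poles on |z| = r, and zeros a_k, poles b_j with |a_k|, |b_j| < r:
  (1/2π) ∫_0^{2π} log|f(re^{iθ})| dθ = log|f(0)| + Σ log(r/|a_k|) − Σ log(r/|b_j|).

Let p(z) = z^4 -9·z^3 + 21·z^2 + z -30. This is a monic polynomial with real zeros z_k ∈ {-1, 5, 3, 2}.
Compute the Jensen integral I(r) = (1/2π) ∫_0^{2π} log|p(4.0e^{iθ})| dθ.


Zeros: -1, 2, 3, 5; r = 4.0.
Inside |z| < r: -1, 2, 3. Outside (|z| ≥ r): 5.
p(0) = -30, so log|p(0)| = log(30) = 3.4012.
Apply Jensen: I(r) = log|p(0)| + Σ_k log(r/|z_k|), summed over zeros inside |z| < r.
  log(r/|z_k|) for z_k = -1: log(4.0/1) = 1.3863
  log(r/|z_k|) for z_k = 3: log(4.0/3) = 0.2877
  log(r/|z_k|) for z_k = 2: log(4.0/2) = 0.6931
  Outside zeros (5) contribute nothing to the Jensen sum.
Sum over inside zeros: 2.3671.
I(r) = log|p(0)| + (inside sum) = 3.4012 + 2.3671 = 5.7683.
Note: since some zeros are outside |z| ≤ r, the simplified n·log(r) form does NOT apply — only the inside zeros contribute.

I(r) ≈ 5.7683.


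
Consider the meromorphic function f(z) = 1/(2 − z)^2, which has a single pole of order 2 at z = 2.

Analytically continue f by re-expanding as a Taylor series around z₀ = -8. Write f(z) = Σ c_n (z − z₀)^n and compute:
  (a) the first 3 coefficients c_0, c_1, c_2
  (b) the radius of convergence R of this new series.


Let w = z − z₀, so z = z₀ + w.
Then 2 − z = 2 − (z₀ + w) = (2 − z₀) − w = 10 − w.
f(z) = 1/(10 − w)^2 = (1/(10)^2) · (1 − w/(10))^{−2}.
By the binomial series (1−u)^{−2} = Σ_{n≥0} C(n+1, 1) u^n for |u|<1, with u = w/(10):
  c_n = C(n+1, 1) / (10)^(n+2).
  c_0 = 1/(10)^2 = 1/100.
  c_1 = 2/(10)^3 = 1/500.
  c_2 = 3/(10)^4 = 3/10000.
The series is valid for |w/d| < 1, i.e. |z − z₀| < |d|.
Radius of convergence: R = |2 − z₀| = |10| = 10 (distance from z₀ to the singularity z = 2).

c_0 = 1/100, c_1 = 1/500, c_2 = 3/10000; R = 10.


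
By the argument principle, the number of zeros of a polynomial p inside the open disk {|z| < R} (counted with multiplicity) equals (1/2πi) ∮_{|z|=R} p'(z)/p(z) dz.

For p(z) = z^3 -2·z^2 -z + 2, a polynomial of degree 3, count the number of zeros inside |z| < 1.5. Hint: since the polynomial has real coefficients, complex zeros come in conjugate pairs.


The zeros of p are: 2, 1, -1.
Their magnitudes are: 2, 1, 1.
Zeros with |z| < R = 1.5: 1, -1.
Count = 2.
By the argument principle, (1/2πi) ∮_{|z|=R} p'(z)/p(z) dz equals exactly this count.

Number of zeros inside |z| < 1.5: 2.


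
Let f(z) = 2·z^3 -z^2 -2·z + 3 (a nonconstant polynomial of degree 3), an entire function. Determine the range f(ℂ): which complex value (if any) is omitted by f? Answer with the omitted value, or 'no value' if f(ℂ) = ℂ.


Little Picard bounds the complement of f(ℂ) to at most one point.
For every w ∈ ℂ, the equation p(z) − w = 0 is a nonconstant polynomial in z and hence has at least one root by the fundamental theorem of algebra. So p is surjective onto ℂ, omitting no value.

Omitted value: no value.


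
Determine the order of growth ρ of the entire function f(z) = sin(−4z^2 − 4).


Write sin(w) = (e^{iw} ± e^{−iw})/(2 or 2i), so |sin(w)| ≤ e^{|w|}. With w = −4z^2 − 4, |w| ≤ 4r^2 + 4 on |z|=r, giving M(r) ≤ e^{4r^2 + 4} and ρ ≤ 2. For the lower bound, choose z on |z|=r with -4z^2 purely imaginary of modulus 4r^2; then |sin(−4z^2 − 4)| grows like e^{4r^2}/2, so ρ ≥ 2. Hence ρ = 2.
Therefore ρ = 2.

Order ρ = 2.


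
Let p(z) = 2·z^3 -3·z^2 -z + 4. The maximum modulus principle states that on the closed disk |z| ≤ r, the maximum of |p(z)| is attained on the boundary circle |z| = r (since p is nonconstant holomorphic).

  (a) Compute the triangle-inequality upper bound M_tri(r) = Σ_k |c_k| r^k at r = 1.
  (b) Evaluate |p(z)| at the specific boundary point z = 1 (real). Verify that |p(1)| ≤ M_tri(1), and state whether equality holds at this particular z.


Coefficients: c_0 = 4, c_1 = -1, c_2 = -3, c_3 = 2. Radius r = 1.
Part (a). Triangle bound: M_tri(r) = Σ_k |c_k| r^k
  = |4|·1^0 + |-1|·1^1 + |-3|·1^2 + |2|·1^3
  = 4 + 1 + 3 + 2 = 10.
This bounds M(r) := max_{|z|=r} |p(z)| from above; equality holds iff all terms c_k z^k can be made to align in phase at a single z on |z|=r.
Part (b). At z = 1 (real, on the circle |z| = r):
  p(1) = (4)·1^0 + (-1)·1^1 + (-3)·1^2 + (2)·1^3 = 2.
  |p(1)| = 2.
Check: |p(1)| = 2 ≤ 10 = M_tri(1). ✓ Equality does not hold at z = 1 (the coefficients have mixed signs, so the terms do not all align in phase there).

M_tri(1) = 10; |p(1)| = 2; equality at z=1: no.


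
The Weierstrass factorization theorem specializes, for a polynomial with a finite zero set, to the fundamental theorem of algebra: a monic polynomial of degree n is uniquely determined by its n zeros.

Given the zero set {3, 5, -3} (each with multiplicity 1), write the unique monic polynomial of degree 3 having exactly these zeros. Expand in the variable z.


The polynomial is p(z) = ∏_{α ∈ S} (z − α), where S = {3, 5, -3}.
Expanding the product yields: p(z) = z^3 -5·z^2 -9·z + 45.
The resulting polynomial has degree 3 and real coefficients as required.

p(z) = z^3 -5·z^2 -9·z + 45.


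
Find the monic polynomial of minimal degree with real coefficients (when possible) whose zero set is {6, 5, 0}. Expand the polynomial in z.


The polynomial is p(z) = ∏_{α ∈ S} (z − α), where S = {6, 5, 0}.
Expanding the product yields: p(z) = z^3 -11·z^2 + 30·z.
The resulting polynomial has degree 3 and real coefficients as required.

p(z) = z^3 -11·z^2 + 30·z.


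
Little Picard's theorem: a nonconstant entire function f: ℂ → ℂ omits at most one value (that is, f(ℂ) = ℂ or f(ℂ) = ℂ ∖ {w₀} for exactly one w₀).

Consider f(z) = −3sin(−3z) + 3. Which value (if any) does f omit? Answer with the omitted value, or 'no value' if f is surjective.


Little Picard bounds the complement of f(ℂ) to at most one point.
sin is entire and surjective onto ℂ: for every w ∈ ℂ, sin(ζ) = w has a solution ζ ∈ ℂ (e.g., via the complex inverse arcsin). With ζ = −3z this gives z = ζ/(-3). Then -3·sin(−3z) takes every value in -3·ℂ = ℂ, and adding 3 is a bijection of ℂ. So f is surjective and omits no value. (Note: only on the real line is sin bounded by [−1, 1].)

Omitted value: no value.


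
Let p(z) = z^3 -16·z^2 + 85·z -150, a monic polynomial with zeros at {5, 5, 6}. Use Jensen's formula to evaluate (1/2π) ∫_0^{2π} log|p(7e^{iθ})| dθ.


Zeros: 5, 5, 6; r = 7.
Inside |z| < r: 5, 5, 6. Outside (|z| ≥ r): ∅.
p(0) = -150, so log|p(0)| = log(150) = 5.0106.
Apply Jensen: I(r) = log|p(0)| + Σ_k log(r/|z_k|), summed over zeros inside |z| < r.
  log(r/|z_k|) for z_k = 5: log(7/5) = 0.3365
  log(r/|z_k|) for z_k = 5: log(7/5) = 0.3365
  log(r/|z_k|) for z_k = 6: log(7/6) = 0.1542
Sum over inside zeros: 0.8271.
I(r) = log|p(0)| + (inside sum) = 5.0106 + 0.8271 = 5.8377.
Closed form (all zeros inside, monic): I(r) = n·log(r) = 3·log(7) = 5.8377. ✓

I(r) ≈ 5.8377.


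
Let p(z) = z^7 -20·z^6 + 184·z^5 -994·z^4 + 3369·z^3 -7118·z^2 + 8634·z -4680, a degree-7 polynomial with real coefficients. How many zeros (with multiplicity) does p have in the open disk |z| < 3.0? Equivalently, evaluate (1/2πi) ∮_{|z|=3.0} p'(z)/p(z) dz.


The zeros of p are: (3 + 2i), (3 - 2i), (3 + 3i), (3 - 3i), (2 + 1i), (2 - 1i), 4.
Their magnitudes are: 3.606, 3.606, 4.243, 4.243, 2.236, 2.236, 4.
Zeros with |z| < R = 3.0: (2 + 1i), (2 - 1i).
Count = 2.
By the argument principle, (1/2πi) ∮_{|z|=R} p'(z)/p(z) dz equals exactly this count.

Number of zeros inside |z| < 3.0: 2.


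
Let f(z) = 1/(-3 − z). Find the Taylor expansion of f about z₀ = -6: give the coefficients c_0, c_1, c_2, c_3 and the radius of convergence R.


Let w = z − z₀, so z = z₀ + w.
Then -3 − z = -3 − (z₀ + w) = (-3 − z₀) − w = 3 − w.
f(z) = 1/(3 − w) = (1/(3)) · 1/(1 − w/(3)) = Σ_{n≥0} w^n / (3)^(n+1).
So c_n = 1/(3)^(n+1):
  c_0 = 1/(3)^1 = 1/3.
  c_1 = 1/(3)^2 = 1/9.
  c_2 = 1/(3)^3 = 1/27.
  c_3 = 1/(3)^4 = 1/81.
The series is valid for |w/d| < 1, i.e. |z − z₀| < |d|.
Radius of convergence: R = |-3 − z₀| = |3| = 3 (distance from z₀ to the singularity z = -3).

c_0 = 1/3, c_1 = 1/9, c_2 = 1/27, c_3 = 1/81; R = 3.


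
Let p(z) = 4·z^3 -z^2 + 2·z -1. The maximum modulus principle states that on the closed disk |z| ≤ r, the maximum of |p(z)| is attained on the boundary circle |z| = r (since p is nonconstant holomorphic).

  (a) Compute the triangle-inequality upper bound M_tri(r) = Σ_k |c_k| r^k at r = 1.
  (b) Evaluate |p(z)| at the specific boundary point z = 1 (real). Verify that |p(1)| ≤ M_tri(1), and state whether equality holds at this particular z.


Coefficients: c_0 = -1, c_1 = 2, c_2 = -1, c_3 = 4. Radius r = 1.
Part (a). Triangle bound: M_tri(r) = Σ_k |c_k| r^k
  = |-1|·1^0 + |2|·1^1 + |-1|·1^2 + |4|·1^3
  = 1 + 2 + 1 + 4 = 8.
This bounds M(r) := max_{|z|=r} |p(z)| from above; equality holds iff all terms c_k z^k can be made to align in phase at a single z on |z|=r.
Part (b). At z = 1 (real, on the circle |z| = r):
  p(1) = (-1)·1^0 + (2)·1^1 + (-1)·1^2 + (4)·1^3 = 4.
  |p(1)| = 4.
Check: |p(1)| = 4 ≤ 8 = M_tri(1). ✓ Equality does not hold at z = 1 (the coefficients have mixed signs, so the terms do not all align in phase there).

M_tri(1) = 8; |p(1)| = 4; equality at z=1: no.


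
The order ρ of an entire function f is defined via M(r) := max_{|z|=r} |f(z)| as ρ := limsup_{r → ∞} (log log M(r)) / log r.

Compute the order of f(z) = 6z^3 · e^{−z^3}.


M(r) = max_{|z|=r} |6|·|z|^3·|e^{−z^3}| = 6·r^3 · e^{1r^3} (the factors attain their maxima compatibly on |z|=r). Then log M(r) = log 6 + 3·log r + 1r^3, dominated by the last term, so log log M(r) ~ 3·log r. The polynomial factor 6z^3 contributes only a log r term and does not affect the order. ρ = 3.
Therefore ρ = 3.

Order ρ = 3.


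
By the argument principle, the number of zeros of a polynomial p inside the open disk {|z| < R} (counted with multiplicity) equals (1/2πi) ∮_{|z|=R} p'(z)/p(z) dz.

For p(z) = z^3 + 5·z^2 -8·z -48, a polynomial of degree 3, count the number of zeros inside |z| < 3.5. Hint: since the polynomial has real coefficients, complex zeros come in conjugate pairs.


The zeros of p are: 3, -4, -4.
Their magnitudes are: 3, 4, 4.
Zeros with |z| < R = 3.5: 3.
Count = 1.
By the argument principle, (1/2πi) ∮_{|z|=R} p'(z)/p(z) dz equals exactly this count.

Number of zeros inside |z| < 3.5: 1.


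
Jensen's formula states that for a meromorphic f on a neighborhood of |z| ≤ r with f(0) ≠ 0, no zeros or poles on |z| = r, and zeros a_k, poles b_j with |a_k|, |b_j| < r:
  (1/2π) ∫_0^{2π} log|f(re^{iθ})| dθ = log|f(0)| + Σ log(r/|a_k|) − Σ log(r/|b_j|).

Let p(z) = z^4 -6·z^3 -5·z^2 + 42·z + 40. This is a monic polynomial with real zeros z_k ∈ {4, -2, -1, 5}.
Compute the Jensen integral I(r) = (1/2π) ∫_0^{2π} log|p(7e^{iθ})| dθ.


Zeros: -2, -1, 4, 5; r = 7.
Inside |z| < r: -2, -1, 4, 5. Outside (|z| ≥ r): ∅.
p(0) = 40, so log|p(0)| = log(40) = 3.6889.
Apply Jensen: I(r) = log|p(0)| + Σ_k log(r/|z_k|), summed over zeros inside |z| < r.
  log(r/|z_k|) for z_k = 4: log(7/4) = 0.5596
  log(r/|z_k|) for z_k = -2: log(7/2) = 1.2528
  log(r/|z_k|) for z_k = -1: log(7/1) = 1.9459
  log(r/|z_k|) for z_k = 5: log(7/5) = 0.3365
Sum over inside zeros: 4.0948.
I(r) = log|p(0)| + (inside sum) = 3.6889 + 4.0948 = 7.7836.
Closed form (all zeros inside, monic): I(r) = n·log(r) = 4·log(7) = 7.7836. ✓

I(r) ≈ 7.7836.


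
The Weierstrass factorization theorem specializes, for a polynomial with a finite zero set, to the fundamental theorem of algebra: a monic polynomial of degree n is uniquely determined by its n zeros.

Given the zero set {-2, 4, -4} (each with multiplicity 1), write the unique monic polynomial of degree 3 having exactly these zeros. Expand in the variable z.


The polynomial is p(z) = ∏_{α ∈ S} (z − α), where S = {-2, 4, -4}.
Expanding the product yields: p(z) = z^3 + 2·z^2 -16·z -32.
The resulting polynomial has degree 3 and real coefficients as required.

p(z) = z^3 + 2·z^2 -16·z -32.


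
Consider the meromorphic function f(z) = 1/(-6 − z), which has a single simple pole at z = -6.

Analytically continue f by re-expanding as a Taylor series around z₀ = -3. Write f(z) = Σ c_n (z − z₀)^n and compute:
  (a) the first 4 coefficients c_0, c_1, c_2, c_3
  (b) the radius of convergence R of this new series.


Let w = z − z₀, so z = z₀ + w.
Then -6 − z = -6 − (z₀ + w) = (-6 − z₀) − w = -3 − w.
f(z) = 1/(-3 − w) = (1/(-3)) · 1/(1 − w/(-3)) = Σ_{n≥0} w^n / (-3)^(n+1).
So c_n = 1/(-3)^(n+1):
  c_0 = 1/(-3)^1 = -1/3.
  c_1 = 1/(-3)^2 = 1/9.
  c_2 = 1/(-3)^3 = -1/27.
  c_3 = 1/(-3)^4 = 1/81.
The series is valid for |w/d| < 1, i.e. |z − z₀| < |d|.
Radius of convergence: R = |-6 − z₀| = |-3| = 3 (distance from z₀ to the singularity z = -6).

c_0 = -1/3, c_1 = 1/9, c_2 = -1/27, c_3 = 1/81; R = 3.


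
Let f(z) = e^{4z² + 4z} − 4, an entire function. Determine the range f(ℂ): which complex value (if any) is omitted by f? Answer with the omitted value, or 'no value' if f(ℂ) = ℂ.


Little Picard bounds the complement of f(ℂ) to at most one point.
The exponent g(z) = 4z² + 4z is a nonconstant polynomial, hence surjective onto ℂ. So e^{g(z)} takes every value in {e^w : w ∈ ℂ} = ℂ ∖ {0}. Adding -4 shifts the range to ℂ ∖ {-4}. f omits exactly -4.

Omitted value: -4.


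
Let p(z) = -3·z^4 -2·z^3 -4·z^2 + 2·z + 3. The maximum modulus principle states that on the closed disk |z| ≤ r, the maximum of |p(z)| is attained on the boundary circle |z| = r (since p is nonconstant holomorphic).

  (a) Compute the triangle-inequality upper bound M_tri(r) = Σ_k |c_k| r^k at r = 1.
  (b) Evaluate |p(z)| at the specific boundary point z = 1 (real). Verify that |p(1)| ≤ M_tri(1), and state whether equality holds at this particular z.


Coefficients: c_0 = 3, c_1 = 2, c_2 = -4, c_3 = -2, c_4 = -3. Radius r = 1.
Part (a). Triangle bound: M_tri(r) = Σ_k |c_k| r^k
  = |3|·1^0 + |2|·1^1 + |-4|·1^2 + |-2|·1^3 + |-3|·1^4
  = 3 + 2 + 4 + 2 + 3 = 14.
This bounds M(r) := max_{|z|=r} |p(z)| from above; equality holds iff all terms c_k z^k can be made to align in phase at a single z on |z|=r.
Part (b). At z = 1 (real, on the circle |z| = r):
  p(1) = (3)·1^0 + (2)·1^1 + (-4)·1^2 + (-2)·1^3 + (-3)·1^4 = -4.
  |p(1)| = 4.
Check: |p(1)| = 4 ≤ 14 = M_tri(1). ✓ Equality does not hold at z = 1 (the coefficients have mixed signs, so the terms do not all align in phase there).

M_tri(1) = 14; |p(1)| = 4; equality at z=1: no.


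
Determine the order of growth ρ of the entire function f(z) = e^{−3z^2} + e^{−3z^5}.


Each summand is entire of order 2 and 5 respectively (as in the single-exponential case). The order of a sum is at most the max of the orders, so ρ ≤ 5. For the lower bound: on |z|=r choose arg z so that -3z^5 is real positive; then |e^{-3z^5}| = e^{3r^5} while |e^{-3z^2}| ≤ e^{3r^2} = o(e^{3r^5}). So |f| ≥ e^{3r^5}(1 − o(1)) and ρ ≥ 5. Hence ρ = max(2, 5) = 5.
Therefore ρ = 5.

Order ρ = 5.


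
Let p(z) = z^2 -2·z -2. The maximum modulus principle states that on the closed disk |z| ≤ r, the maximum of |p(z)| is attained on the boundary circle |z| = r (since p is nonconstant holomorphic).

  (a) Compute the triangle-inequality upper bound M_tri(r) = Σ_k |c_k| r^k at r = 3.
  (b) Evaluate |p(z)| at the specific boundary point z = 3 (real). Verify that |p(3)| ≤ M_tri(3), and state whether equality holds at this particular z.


Coefficients: c_0 = -2, c_1 = -2, c_2 = 1. Radius r = 3.
Part (a). Triangle bound: M_tri(r) = Σ_k |c_k| r^k
  = |-2|·3^0 + |-2|·3^1 + |1|·3^2
  = 2 + 6 + 9 = 17.
This bounds M(r) := max_{|z|=r} |p(z)| from above; equality holds iff all terms c_k z^k can be made to align in phase at a single z on |z|=r.
Part (b). At z = 3 (real, on the circle |z| = r):
  p(3) = (-2)·3^0 + (-2)·3^1 + (1)·3^2 = 1.
  |p(3)| = 1.
Check: |p(3)| = 1 ≤ 17 = M_tri(3). ✓ Equality does not hold at z = 3 (the coefficients have mixed signs, so the terms do not all align in phase there).

M_tri(3) = 17; |p(3)| = 1; equality at z=3: no.


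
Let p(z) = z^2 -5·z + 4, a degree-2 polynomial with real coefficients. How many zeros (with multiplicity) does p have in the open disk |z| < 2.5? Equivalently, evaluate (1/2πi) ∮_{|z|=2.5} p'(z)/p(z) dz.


The zeros of p are: 4, 1.
Their magnitudes are: 4, 1.
Zeros with |z| < R = 2.5: 1.
Count = 1.
By the argument principle, (1/2πi) ∮_{|z|=R} p'(z)/p(z) dz equals exactly this count.

Number of zeros inside |z| < 2.5: 1.


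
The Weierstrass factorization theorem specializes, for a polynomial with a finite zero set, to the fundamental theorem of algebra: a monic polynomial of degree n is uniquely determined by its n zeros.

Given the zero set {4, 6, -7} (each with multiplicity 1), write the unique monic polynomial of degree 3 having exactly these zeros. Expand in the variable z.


The polynomial is p(z) = ∏_{α ∈ S} (z − α), where S = {4, 6, -7}.
Expanding the product yields: p(z) = z^3 -3·z^2 -46·z + 168.
The resulting polynomial has degree 3 and real coefficients as required.

p(z) = z^3 -3·z^2 -46·z + 168.


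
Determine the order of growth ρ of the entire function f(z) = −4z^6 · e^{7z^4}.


M(r) = max_{|z|=r} |-4|·|z|^6·|e^{7z^4}| = 4·r^6 · e^{7r^4} (the factors attain their maxima compatibly on |z|=r). Then log M(r) = log 4 + 6·log r + 7r^4, dominated by the last term, so log log M(r) ~ 4·log r. The polynomial factor -4z^6 contributes only a log r term and does not affect the order. ρ = 4.
Therefore ρ = 4.

Order ρ = 4.


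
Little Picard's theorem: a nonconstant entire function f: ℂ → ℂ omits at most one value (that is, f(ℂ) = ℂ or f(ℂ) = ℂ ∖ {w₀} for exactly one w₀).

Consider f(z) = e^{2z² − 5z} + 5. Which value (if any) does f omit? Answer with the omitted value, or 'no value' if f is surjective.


Little Picard bounds the complement of f(ℂ) to at most one point.
The exponent g(z) = 2z² − 5z is a nonconstant polynomial, hence surjective onto ℂ. So e^{g(z)} takes every value in {e^w : w ∈ ℂ} = ℂ ∖ {0}. Adding 5 shifts the range to ℂ ∖ {5}. f omits exactly 5.

Omitted value: 5.


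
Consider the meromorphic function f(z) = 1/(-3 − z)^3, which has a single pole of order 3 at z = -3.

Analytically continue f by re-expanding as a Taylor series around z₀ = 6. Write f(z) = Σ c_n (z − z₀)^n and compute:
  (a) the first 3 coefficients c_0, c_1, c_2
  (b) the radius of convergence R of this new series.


Let w = z − z₀, so z = z₀ + w.
Then -3 − z = -3 − (z₀ + w) = (-3 − z₀) − w = -9 − w.
f(z) = 1/(-9 − w)^3 = (1/(-9)^3) · (1 − w/(-9))^{−3}.
By the binomial series (1−u)^{−3} = Σ_{n≥0} C(n+2, 2) u^n for |u|<1, with u = w/(-9):
  c_n = C(n+2, 2) / (-9)^(n+3).
  c_0 = 1/(-9)^3 = -1/729.
  c_1 = 3/(-9)^4 = 1/2187.
  c_2 = 6/(-9)^5 = -2/19683.
The series is valid for |w/d| < 1, i.e. |z − z₀| < |d|.
Radius of convergence: R = |-3 − z₀| = |-9| = 9 (distance from z₀ to the singularity z = -3).

c_0 = -1/729, c_1 = 1/2187, c_2 = -2/19683; R = 9.


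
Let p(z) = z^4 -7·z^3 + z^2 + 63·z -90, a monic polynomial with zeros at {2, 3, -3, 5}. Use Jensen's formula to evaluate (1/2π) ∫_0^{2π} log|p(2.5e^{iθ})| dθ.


Zeros: -3, 2, 3, 5; r = 2.5.
Inside |z| < r: 2. Outside (|z| ≥ r): -3, 3, 5.
p(0) = -90, so log|p(0)| = log(90) = 4.4998.
Apply Jensen: I(r) = log|p(0)| + Σ_k log(r/|z_k|), summed over zeros inside |z| < r.
  log(r/|z_k|) for z_k = 2: log(2.5/2) = 0.2231
  Outside zeros (-3, 3, 5) contribute nothing to the Jensen sum.
Sum over inside zeros: 0.2231.
I(r) = log|p(0)| + (inside sum) = 4.4998 + 0.2231 = 4.7230.
Note: since some zeros are outside |z| ≤ r, the simplified n·log(r) form does NOT apply — only the inside zeros contribute.

I(r) ≈ 4.7230.


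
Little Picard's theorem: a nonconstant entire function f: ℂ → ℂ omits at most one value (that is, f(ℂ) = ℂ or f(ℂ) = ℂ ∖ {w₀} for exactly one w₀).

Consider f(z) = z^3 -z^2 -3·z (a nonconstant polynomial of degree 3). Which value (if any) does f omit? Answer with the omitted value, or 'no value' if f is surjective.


Little Picard bounds the complement of f(ℂ) to at most one point.
For every w ∈ ℂ, the equation p(z) − w = 0 is a nonconstant polynomial in z and hence has at least one root by the fundamental theorem of algebra. So p is surjective onto ℂ, omitting no value.

Omitted value: no value.


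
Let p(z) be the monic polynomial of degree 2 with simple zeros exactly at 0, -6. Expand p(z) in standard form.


The polynomial is p(z) = ∏_{α ∈ S} (z − α), where S = {0, -6}.
Expanding the product yields: p(z) = z^2 + 6·z.
The resulting polynomial has degree 2 and real coefficients as required.

p(z) = z^2 + 6·z.


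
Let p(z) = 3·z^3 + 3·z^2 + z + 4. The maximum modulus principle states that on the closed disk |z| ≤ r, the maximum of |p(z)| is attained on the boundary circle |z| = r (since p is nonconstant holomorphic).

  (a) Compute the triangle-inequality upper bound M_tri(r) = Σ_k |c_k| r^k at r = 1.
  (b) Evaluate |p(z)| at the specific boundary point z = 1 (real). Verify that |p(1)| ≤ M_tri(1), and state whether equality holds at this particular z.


Coefficients: c_0 = 4, c_1 = 1, c_2 = 3, c_3 = 3. Radius r = 1.
Part (a). Triangle bound: M_tri(r) = Σ_k |c_k| r^k
  = |4|·1^0 + |1|·1^1 + |3|·1^2 + |3|·1^3
  = 4 + 1 + 3 + 3 = 11.
This bounds M(r) := max_{|z|=r} |p(z)| from above; equality holds iff all terms c_k z^k can be made to align in phase at a single z on |z|=r.
Part (b). At z = 1 (real, on the circle |z| = r):
  p(1) = (4)·1^0 + (1)·1^1 + (3)·1^2 + (3)·1^3 = 11.
  |p(1)| = 11.
Since all nonzero coefficients share the same sign, |p(1)| = 11 = M_tri(1); the triangle bound is attained at z = 1, so in fact M(r) = 11.

M_tri(1) = 11; |p(1)| = 11; equality at z=1: yes.


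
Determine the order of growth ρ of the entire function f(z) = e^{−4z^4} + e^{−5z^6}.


Each summand is entire of order 4 and 6 respectively (as in the single-exponential case). The order of a sum is at most the max of the orders, so ρ ≤ 6. For the lower bound: on |z|=r choose arg z so that -5z^6 is real positive; then |e^{-5z^6}| = e^{5r^6} while |e^{-4z^4}| ≤ e^{4r^4} = o(e^{5r^6}). So |f| ≥ e^{5r^6}(1 − o(1)) and ρ ≥ 6. Hence ρ = max(4, 6) = 6.
Therefore ρ = 6.

Order ρ = 6.


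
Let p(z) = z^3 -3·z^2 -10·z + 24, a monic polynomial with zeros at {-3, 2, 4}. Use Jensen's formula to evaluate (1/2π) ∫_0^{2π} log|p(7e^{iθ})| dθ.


Zeros: -3, 2, 4; r = 7.
Inside |z| < r: -3, 2, 4. Outside (|z| ≥ r): ∅.
p(0) = 24, so log|p(0)| = log(24) = 3.1781.
Apply Jensen: I(r) = log|p(0)| + Σ_k log(r/|z_k|), summed over zeros inside |z| < r.
  log(r/|z_k|) for z_k = -3: log(7/3) = 0.8473
  log(r/|z_k|) for z_k = 2: log(7/2) = 1.2528
  log(r/|z_k|) for z_k = 4: log(7/4) = 0.5596
Sum over inside zeros: 2.6597.
I(r) = log|p(0)| + (inside sum) = 3.1781 + 2.6597 = 5.8377.
Closed form (all zeros inside, monic): I(r) = n·log(r) = 3·log(7) = 5.8377. ✓

I(r) ≈ 5.8377.


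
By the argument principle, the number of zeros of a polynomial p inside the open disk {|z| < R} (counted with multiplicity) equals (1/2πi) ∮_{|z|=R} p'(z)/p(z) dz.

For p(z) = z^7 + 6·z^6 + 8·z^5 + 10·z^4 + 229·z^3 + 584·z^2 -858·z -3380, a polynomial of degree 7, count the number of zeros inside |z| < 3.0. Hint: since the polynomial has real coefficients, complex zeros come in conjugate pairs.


The zeros of p are: (-3 + 2i), (-3 - 2i), (-3 + 1i), (-3 - 1i), 2, (2 + 3i), (2 - 3i).
Their magnitudes are: 3.606, 3.606, 3.162, 3.162, 2, 3.606, 3.606.
Zeros with |z| < R = 3.0: 2.
Count = 1.
By the argument principle, (1/2πi) ∮_{|z|=R} p'(z)/p(z) dz equals exactly this count.

Number of zeros inside |z| < 3.0: 1.


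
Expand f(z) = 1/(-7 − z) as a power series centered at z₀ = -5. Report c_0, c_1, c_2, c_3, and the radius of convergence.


Let w = z − z₀, so z = z₀ + w.
Then -7 − z = -7 − (z₀ + w) = (-7 − z₀) − w = -2 − w.
f(z) = 1/(-2 − w) = (1/(-2)) · 1/(1 − w/(-2)) = Σ_{n≥0} w^n / (-2)^(n+1).
So c_n = 1/(-2)^(n+1):
  c_0 = 1/(-2)^1 = -1/2.
  c_1 = 1/(-2)^2 = 1/4.
  c_2 = 1/(-2)^3 = -1/8.
  c_3 = 1/(-2)^4 = 1/16.
The series is valid for |w/d| < 1, i.e. |z − z₀| < |d|.
Radius of convergence: R = |-7 − z₀| = |-2| = 2 (distance from z₀ to the singularity z = -7).

c_0 = -1/2, c_1 = 1/4, c_2 = -1/8, c_3 = 1/16; R = 2.


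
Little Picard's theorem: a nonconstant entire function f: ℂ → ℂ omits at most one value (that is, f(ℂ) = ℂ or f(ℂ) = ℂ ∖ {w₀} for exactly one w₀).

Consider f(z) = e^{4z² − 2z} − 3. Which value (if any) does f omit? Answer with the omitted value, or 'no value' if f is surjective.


Little Picard bounds the complement of f(ℂ) to at most one point.
The exponent g(z) = 4z² − 2z is a nonconstant polynomial, hence surjective onto ℂ. So e^{g(z)} takes every value in {e^w : w ∈ ℂ} = ℂ ∖ {0}. Adding -3 shifts the range to ℂ ∖ {-3}. f omits exactly -3.

Omitted value: -3.


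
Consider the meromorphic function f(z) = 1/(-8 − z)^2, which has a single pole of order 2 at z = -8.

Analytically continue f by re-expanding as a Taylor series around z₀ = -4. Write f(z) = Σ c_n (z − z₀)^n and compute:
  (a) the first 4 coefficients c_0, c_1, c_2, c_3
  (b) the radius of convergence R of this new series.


Let w = z − z₀, so z = z₀ + w.
Then -8 − z = -8 − (z₀ + w) = (-8 − z₀) − w = -4 − w.
f(z) = 1/(-4 − w)^2 = (1/(-4)^2) · (1 − w/(-4))^{−2}.
By the binomial series (1−u)^{−2} = Σ_{n≥0} C(n+1, 1) u^n for |u|<1, with u = w/(-4):
  c_n = C(n+1, 1) / (-4)^(n+2).
  c_0 = 1/(-4)^2 = 1/16.
  c_1 = 2/(-4)^3 = -1/32.
  c_2 = 3/(-4)^4 = 3/256.
  c_3 = 4/(-4)^5 = -1/256.
The series is valid for |w/d| < 1, i.e. |z − z₀| < |d|.
Radius of convergence: R = |-8 − z₀| = |-4| = 4 (distance from z₀ to the singularity z = -8).

c_0 = 1/16, c_1 = -1/32, c_2 = 3/256, c_3 = -1/256; R = 4.
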